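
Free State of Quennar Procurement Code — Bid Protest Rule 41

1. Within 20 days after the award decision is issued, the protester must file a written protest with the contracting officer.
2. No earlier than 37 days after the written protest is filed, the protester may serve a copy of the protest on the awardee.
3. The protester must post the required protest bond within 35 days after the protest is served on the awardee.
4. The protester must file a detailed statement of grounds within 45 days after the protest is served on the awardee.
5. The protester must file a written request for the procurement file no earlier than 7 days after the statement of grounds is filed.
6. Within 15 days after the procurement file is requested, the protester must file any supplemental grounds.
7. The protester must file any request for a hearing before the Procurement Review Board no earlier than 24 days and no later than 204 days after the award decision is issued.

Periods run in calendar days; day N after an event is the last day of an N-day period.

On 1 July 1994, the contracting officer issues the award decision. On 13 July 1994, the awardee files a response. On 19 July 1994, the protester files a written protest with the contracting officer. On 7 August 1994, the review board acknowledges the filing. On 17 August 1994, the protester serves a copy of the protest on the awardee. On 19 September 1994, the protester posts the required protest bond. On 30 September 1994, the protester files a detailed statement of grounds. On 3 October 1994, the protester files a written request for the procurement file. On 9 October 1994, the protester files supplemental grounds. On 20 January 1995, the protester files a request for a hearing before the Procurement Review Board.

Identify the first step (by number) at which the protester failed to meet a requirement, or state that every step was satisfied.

Step 2

Step 1: 20 days after 1 July 1994 (when the award decision is issued) is 21 July 1994; completed 19 July 1994, before the deadline.
Step 2: the earliest permitted date is 37 days after 19 July 1994 (when the written protest is filed), i.e. 25 August 1994; acted on 17 August 1994, 8 days prematurely.
The procedure was therefore not followed at step 2.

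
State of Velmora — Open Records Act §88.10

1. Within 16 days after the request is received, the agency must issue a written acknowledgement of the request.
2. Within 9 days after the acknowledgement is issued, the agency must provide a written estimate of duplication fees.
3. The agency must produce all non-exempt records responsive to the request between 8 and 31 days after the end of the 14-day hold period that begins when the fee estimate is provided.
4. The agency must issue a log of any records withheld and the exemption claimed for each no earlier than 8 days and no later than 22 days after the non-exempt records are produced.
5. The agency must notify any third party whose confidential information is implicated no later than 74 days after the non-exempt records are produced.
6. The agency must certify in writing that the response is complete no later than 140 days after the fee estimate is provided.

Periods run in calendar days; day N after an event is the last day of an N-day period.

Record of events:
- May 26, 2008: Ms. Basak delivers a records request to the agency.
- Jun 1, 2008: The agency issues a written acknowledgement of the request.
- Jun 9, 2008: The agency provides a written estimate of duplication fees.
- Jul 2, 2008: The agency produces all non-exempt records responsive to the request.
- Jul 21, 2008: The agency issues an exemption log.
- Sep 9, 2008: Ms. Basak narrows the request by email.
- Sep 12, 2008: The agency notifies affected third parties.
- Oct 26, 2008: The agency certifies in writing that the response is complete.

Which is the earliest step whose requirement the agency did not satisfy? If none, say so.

None — every step was satisfied

(1) due by May 26, 2008 + 16 days = Jun 11, 2008; done Jun 1, 2008 — timely.
(2) due by Jun 1, 2008 + 9 days = Jun 10, 2008; completed Jun 9, 2008, before the deadline.
(3) the permitted window runs from Jun 23, 2008 + 8 = Jul 1, 2008 to Jun 23, 2008 + 31 = Jul 24, 2008; done Jul 2, 2008, which is between those dates.
(4) the permitted window runs from Jul 2, 2008 + 8 = Jul 10, 2008 to Jul 2, 2008 + 22 = Jul 24, 2008; Jul 21, 2008 falls inside that range.
(5) due by Jul 2, 2008 + 74 days = Sep 14, 2008; done Sep 12, 2008 — timely.
(6) due by Jun 9, 2008 + 140 days = Oct 27, 2008; done Oct 26, 2008 — timely.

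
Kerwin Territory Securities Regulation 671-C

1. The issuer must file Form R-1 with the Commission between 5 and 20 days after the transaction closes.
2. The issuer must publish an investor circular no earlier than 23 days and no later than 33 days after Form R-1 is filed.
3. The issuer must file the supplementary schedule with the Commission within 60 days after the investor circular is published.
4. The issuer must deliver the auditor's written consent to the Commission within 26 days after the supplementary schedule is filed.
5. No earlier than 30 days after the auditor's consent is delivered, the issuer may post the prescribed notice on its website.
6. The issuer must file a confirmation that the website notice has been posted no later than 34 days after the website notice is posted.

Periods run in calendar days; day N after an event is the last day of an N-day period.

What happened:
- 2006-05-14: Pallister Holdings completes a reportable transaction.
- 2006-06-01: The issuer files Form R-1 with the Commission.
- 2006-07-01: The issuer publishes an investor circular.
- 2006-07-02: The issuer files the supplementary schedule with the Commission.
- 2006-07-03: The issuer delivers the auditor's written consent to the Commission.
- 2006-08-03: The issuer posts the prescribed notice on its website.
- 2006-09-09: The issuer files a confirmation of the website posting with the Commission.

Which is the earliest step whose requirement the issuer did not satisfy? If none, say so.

(1) the permitted window runs from 2006-05-14 + 5 = 2006-05-19 to 2006-05-14 + 20 = 2006-06-03; done 2006-06-01, which is between those dates.
(2) the permitted window runs from 2006-06-01 + 23 = 2006-06-24 to 2006-06-01 + 33 = 2006-07-04; 2006-07-01 falls inside that range.
(3) due by 2006-07-01 + 60 days = 2006-08-30; done 2006-07-02 — timely.
(4) due by 2006-07-02 + 26 days = 2006-07-28; 2006-07-03 is within that limit.
(5) permitted from 2006-07-03 + 30 days = 2006-08-02 onward; done 2006-08-03, after the minimum wait.
(6) due by 2006-08-03 + 34 days = 2006-09-06; not done until 2006-09-09, 3 days after the deadline.
That is the first point of non-compliance.

Step 6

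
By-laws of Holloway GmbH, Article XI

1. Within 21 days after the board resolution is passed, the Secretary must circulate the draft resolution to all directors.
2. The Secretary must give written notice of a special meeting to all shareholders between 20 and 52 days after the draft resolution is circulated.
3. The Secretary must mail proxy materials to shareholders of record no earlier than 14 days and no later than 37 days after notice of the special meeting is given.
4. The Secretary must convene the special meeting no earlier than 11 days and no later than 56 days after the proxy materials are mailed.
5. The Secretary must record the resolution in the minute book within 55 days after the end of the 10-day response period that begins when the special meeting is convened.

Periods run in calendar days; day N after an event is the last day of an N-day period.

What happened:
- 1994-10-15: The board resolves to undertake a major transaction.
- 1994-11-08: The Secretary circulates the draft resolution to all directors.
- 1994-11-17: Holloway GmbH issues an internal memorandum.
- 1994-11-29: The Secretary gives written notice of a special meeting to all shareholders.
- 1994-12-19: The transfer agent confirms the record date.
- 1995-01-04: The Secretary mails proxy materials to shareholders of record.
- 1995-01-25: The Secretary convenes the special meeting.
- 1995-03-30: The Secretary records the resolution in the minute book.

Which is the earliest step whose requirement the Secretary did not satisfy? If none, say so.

Step 1: 21 days after 1994-10-15 (when the board resolution is passed) is 1994-11-05; done 1994-11-08 — 3 days late.

Step 1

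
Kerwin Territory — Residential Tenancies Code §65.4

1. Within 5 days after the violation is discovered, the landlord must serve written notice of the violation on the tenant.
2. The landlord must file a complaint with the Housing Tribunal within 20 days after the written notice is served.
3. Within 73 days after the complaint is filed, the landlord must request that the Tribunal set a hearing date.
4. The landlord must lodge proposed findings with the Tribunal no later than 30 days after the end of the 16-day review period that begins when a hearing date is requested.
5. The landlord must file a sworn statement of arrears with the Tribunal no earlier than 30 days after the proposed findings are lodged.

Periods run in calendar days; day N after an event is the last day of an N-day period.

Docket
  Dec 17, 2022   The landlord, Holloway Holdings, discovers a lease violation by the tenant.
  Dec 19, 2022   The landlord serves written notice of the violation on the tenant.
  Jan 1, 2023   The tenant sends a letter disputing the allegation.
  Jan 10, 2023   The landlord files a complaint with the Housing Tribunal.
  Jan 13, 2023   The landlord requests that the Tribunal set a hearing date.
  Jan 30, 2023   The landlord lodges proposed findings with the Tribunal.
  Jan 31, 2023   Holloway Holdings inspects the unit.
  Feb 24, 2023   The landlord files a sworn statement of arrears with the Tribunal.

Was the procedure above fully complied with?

Step 1 — counting 5 days from Dec 17, 2022 (when the violation is discovered) gives a deadline of Dec 22, 2022; Dec 19, 2022 is within that limit.
Step 2 — counting 20 days from Dec 19, 2022 (when the written notice is served) gives a deadline of Jan 8, 2023; not done until Jan 10, 2023, 2 days after the deadline.

No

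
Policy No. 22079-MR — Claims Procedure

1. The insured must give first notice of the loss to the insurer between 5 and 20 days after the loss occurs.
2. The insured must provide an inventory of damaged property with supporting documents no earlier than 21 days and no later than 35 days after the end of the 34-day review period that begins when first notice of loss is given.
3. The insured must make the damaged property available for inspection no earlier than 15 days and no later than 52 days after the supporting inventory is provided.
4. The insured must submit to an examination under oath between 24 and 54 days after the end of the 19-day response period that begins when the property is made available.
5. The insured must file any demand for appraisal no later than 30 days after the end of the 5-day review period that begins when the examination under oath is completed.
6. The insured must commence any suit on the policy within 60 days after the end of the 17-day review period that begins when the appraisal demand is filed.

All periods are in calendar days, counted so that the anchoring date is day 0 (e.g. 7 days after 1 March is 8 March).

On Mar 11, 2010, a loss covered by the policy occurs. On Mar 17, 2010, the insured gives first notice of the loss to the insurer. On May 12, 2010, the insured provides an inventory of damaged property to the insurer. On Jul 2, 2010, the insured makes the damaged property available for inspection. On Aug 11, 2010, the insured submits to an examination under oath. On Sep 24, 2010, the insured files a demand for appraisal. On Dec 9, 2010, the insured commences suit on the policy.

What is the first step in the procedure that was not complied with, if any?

Step 4

(1) the permitted window runs from Mar 11, 2010 + 5 = Mar 16, 2010 to Mar 11, 2010 + 20 = Mar 31, 2010; done Mar 17, 2010 — within the window.
(2) the permitted window runs from Apr 20, 2010 + 21 = May 11, 2010 to Apr 20, 2010 + 35 = May 25, 2010; done May 12, 2010, which is between those dates.
(3) the permitted window runs from May 12, 2010 + 15 = May 27, 2010 to May 12, 2010 + 52 = Jul 3, 2010; done Jul 2, 2010 — within the window.
(4) the permitted window runs from Jul 21, 2010 + 24 = Aug 14, 2010 to Jul 21, 2010 + 54 = Sep 13, 2010; Aug 11, 2010 is 3 days too early.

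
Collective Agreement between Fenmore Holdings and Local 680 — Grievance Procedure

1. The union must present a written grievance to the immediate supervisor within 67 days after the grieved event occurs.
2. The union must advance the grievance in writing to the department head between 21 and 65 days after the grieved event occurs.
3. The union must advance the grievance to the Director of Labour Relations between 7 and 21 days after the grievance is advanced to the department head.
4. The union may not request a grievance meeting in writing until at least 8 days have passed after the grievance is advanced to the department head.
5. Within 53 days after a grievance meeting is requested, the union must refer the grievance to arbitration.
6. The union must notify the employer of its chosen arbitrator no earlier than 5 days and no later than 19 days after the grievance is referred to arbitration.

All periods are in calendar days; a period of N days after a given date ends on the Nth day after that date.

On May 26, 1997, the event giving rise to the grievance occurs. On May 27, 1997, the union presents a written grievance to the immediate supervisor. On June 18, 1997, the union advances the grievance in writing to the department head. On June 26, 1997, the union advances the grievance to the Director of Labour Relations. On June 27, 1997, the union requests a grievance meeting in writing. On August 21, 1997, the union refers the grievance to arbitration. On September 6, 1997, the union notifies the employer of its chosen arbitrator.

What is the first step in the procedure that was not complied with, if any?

Step 5

Step 1 — counting 67 days from May 26, 1997 (when the grieved event occurs) gives a deadline of August 1, 1997; May 27, 1997 is within that limit.
Step 2 — 21 and 65 days from May 26, 1997 (when the grieved event occurs) are June 16, 1997 and July 30, 1997 respectively; done June 18, 1997 — within the window.
Step 3 — 7 and 21 days from June 18, 1997 (when the grievance is advanced to the department head) are June 25, 1997 and July 9, 1997 respectively; done June 26, 1997 — within the window.
Step 4 — must wait 8 days from June 18, 1997 (when the grievance is advanced to the department head), so not before June 26, 1997; done June 27, 1997 — permitted.
Step 5 — counting 53 days from June 27, 1997 (when a grievance meeting is requested) gives a deadline of August 19, 1997; done August 21, 1997 — 2 days late.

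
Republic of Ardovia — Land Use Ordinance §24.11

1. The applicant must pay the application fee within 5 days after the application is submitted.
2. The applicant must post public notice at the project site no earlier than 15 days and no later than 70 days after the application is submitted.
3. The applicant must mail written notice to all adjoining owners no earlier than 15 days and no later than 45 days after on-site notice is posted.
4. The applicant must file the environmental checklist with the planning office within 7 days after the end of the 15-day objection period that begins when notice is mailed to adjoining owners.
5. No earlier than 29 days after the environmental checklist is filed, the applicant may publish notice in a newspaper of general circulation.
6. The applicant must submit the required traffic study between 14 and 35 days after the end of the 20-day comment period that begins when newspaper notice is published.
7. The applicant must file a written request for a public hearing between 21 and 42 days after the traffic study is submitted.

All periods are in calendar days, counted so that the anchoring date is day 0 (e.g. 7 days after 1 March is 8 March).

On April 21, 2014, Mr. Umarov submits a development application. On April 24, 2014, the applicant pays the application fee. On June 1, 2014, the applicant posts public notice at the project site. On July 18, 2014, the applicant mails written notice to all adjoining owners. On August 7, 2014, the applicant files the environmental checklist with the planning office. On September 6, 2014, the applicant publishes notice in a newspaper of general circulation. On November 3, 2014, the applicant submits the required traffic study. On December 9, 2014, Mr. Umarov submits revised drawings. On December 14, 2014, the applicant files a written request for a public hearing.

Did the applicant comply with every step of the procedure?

No

Step 1: 5 days after April 21, 2014 (when the application is submitted) is April 26, 2014; done April 24, 2014 — timely.
Step 2: the window is 15–70 days after April 21, 2014 (when the application is submitted), so May 6, 2014 through June 30, 2014; June 1, 2014 falls inside that range.
Step 3: the window is 15–45 days after June 1, 2014 (when on-site notice is posted), so June 16, 2014 through July 16, 2014; July 18, 2014 is 2 days past the end of the window.
That is the first point of non-compliance.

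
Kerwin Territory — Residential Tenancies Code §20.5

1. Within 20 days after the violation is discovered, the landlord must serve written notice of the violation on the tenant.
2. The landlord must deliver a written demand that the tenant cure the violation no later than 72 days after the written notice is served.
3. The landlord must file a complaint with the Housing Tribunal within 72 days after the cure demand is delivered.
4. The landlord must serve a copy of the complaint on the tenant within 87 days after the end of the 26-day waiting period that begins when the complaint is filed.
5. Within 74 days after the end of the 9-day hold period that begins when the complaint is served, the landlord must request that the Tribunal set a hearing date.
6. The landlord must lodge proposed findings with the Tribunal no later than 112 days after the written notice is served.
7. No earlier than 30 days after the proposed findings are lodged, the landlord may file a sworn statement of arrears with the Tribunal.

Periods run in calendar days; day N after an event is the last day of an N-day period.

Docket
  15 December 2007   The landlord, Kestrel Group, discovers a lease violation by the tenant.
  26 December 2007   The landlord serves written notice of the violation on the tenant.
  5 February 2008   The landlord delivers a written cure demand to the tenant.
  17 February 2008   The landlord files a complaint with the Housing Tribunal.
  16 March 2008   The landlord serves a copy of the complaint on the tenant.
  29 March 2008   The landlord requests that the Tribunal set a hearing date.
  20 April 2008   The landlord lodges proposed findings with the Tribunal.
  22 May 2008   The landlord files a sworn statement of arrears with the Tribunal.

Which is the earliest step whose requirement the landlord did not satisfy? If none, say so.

Step 1: 20 days after 15 December 2007 (when the violation is discovered) is 4 January 2008; 26 December 2007 is within that limit.
Step 2: 72 days after 26 December 2007 (when the written notice is served) is 7 March 2008; 5 February 2008 is within that limit.
Step 3: 72 days after 5 February 2008 (when the cure demand is delivered) is 17 April 2008; 17 February 2008 is within that limit.
Step 4: 87 days after 14 March 2008 (end of the 26-day waiting period, which began when the complaint is filed on 17 February 2008) is 9 June 2008; 16 March 2008 is within that limit.
Step 5: 74 days after 25 March 2008 (end of the 9-day hold period, which began when the complaint is served on 16 March 2008) is 7 June 2008; done 29 March 2008 — timely.
Step 6: 112 days after 26 December 2007 (when the written notice is served) is 16 April 2008; not done until 20 April 2008, 4 days after the deadline.

Step 6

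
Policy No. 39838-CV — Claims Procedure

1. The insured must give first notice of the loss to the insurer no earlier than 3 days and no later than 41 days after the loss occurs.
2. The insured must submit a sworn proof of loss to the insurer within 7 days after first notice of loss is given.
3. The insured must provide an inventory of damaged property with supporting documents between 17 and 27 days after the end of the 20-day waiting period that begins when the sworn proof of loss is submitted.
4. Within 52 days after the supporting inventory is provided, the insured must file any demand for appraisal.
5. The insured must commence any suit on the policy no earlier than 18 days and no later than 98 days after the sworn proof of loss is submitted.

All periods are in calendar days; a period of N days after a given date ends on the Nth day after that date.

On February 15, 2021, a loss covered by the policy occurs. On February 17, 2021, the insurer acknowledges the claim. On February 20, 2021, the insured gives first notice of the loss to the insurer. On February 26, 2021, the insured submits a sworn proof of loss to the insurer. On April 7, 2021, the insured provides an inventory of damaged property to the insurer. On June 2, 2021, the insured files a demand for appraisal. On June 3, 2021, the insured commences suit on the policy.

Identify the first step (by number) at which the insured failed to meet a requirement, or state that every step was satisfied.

Step 1 — 3 and 41 days from February 15, 2021 (when the loss occurs) are February 18, 2021 and March 28, 2021 respectively; February 20, 2021 falls inside that range.
Step 2 — counting 7 days from February 20, 2021 (when first notice of loss is given) gives a deadline of February 27, 2021; done February 26, 2021 — timely.
Step 3 — 17 and 27 days from March 18, 2021 (end of the 20-day waiting period, which began when the sworn proof of loss is submitted on February 26, 2021) are April 4, 2021 and April 14, 2021 respectively; done April 7, 2021 — within the window.
Step 4 — counting 52 days from April 7, 2021 (when the supporting inventory is provided) gives a deadline of May 29, 2021; not done until June 2, 2021, 4 days after the deadline.
The procedure was therefore not followed at step 4.

Step 4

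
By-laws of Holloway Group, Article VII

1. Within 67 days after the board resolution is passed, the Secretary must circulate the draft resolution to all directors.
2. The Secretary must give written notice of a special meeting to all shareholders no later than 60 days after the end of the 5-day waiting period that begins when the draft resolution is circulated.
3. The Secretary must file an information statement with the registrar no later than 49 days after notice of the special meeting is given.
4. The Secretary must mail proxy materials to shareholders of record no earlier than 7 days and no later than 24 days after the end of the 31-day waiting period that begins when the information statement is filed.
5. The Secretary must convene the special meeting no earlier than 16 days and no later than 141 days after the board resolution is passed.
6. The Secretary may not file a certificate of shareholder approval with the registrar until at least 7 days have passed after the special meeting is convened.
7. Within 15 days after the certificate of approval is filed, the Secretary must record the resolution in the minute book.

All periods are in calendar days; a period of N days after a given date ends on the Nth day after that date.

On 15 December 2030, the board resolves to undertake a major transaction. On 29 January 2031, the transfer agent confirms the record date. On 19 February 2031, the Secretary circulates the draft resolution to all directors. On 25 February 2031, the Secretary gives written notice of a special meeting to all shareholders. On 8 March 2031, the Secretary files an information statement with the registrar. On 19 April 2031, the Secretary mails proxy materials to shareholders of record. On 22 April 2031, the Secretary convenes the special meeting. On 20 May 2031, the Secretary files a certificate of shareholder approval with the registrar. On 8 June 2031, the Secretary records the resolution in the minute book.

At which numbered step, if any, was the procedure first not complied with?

Step 1 — counting 67 days from 15 December 2030 (when the board resolution is passed) gives a deadline of 20 February 2031; 19 February 2031 is within that limit.
Step 2 — counting 60 days from 24 February 2031 (end of the 5-day waiting period, which began when the draft resolution is circulated on 19 February 2031) gives a deadline of 25 April 2031; completed 25 February 2031, before the deadline.
Step 3 — counting 49 days from 25 February 2031 (when notice of the special meeting is given) gives a deadline of 15 April 2031; completed 8 March 2031, before the deadline.
Step 4 — 7 and 24 days from 8 April 2031 (end of the 31-day waiting period, which began when the information statement is filed on 8 March 2031) are 15 April 2031 and 2 May 2031 respectively; done 19 April 2031, which is between those dates.
Step 5 — 16 and 141 days from 15 December 2030 (when the board resolution is passed) are 31 December 2030 and 5 May 2031 respectively; 22 April 2031 falls inside that range.
Step 6 — must wait 7 days from 22 April 2031 (when the special meeting is convened), so not before 29 April 2031; done 20 May 2031, after the minimum wait.
Step 7 — counting 15 days from 20 May 2031 (when the certificate of approval is filed) gives a deadline of 4 June 2031; done 8 June 2031 — 4 days late.

Step 7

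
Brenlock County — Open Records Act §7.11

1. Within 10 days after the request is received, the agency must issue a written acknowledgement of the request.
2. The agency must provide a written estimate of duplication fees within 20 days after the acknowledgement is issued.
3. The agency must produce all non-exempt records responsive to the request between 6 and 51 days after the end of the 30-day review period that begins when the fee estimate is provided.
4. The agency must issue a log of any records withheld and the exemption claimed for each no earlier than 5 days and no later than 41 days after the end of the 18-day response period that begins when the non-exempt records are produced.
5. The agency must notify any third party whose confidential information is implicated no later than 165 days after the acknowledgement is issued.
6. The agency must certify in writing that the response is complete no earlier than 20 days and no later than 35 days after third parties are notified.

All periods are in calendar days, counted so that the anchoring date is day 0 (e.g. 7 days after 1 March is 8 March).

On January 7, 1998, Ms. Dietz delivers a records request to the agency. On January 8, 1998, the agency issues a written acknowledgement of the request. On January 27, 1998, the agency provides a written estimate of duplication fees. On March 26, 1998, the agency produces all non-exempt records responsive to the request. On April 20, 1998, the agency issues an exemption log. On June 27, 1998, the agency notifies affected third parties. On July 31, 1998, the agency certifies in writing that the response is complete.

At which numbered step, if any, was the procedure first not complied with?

Step 5

Step 1 — counting 10 days from January 7, 1998 (when the request is received) gives a deadline of January 17, 1998; done January 8, 1998 — timely.
Step 2 — counting 20 days from January 8, 1998 (when the acknowledgement is issued) gives a deadline of January 28, 1998; done January 27, 1998 — timely.
Step 3 — 6 and 51 days from February 26, 1998 (end of the 30-day review period, which began when the fee estimate is provided on January 27, 1998) are March 4, 1998 and April 18, 1998 respectively; done March 26, 1998 — within the window.
Step 4 — 5 and 41 days from April 13, 1998 (end of the 18-day response period, which began when the non-exempt records are produced on March 26, 1998) are April 18, 1998 and May 24, 1998 respectively; April 20, 1998 falls inside that range.
Step 5 — counting 165 days from January 8, 1998 (when the acknowledgement is issued) gives a deadline of June 22, 1998; not done until June 27, 1998, 5 days after the deadline.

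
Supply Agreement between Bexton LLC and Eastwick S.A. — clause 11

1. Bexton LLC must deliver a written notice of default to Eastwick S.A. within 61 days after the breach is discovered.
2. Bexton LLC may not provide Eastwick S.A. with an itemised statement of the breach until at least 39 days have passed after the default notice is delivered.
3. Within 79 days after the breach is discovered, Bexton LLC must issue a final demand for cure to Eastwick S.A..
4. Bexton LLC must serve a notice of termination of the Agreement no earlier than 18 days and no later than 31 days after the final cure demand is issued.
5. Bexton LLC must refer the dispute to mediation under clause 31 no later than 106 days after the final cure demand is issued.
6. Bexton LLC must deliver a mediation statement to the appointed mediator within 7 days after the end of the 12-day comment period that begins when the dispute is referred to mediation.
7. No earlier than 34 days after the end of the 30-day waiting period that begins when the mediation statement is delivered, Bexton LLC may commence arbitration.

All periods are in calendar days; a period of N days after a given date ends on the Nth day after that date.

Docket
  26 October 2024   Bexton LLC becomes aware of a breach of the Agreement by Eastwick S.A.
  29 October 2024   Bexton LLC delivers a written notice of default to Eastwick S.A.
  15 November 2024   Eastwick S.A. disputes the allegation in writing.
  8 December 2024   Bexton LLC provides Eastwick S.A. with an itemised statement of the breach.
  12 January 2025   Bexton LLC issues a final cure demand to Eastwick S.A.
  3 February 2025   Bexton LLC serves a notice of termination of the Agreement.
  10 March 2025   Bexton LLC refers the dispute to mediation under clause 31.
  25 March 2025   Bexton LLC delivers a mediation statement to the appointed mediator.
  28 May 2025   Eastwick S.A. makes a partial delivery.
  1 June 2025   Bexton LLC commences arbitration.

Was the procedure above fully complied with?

Step 1 — counting 61 days from 26 October 2024 (when the breach is discovered) gives a deadline of 26 December 2024; done 29 October 2024 — timely.
Step 2 — must wait 39 days from 29 October 2024 (when the default notice is delivered), so not before 7 December 2024; 8 December 2024 is on or after that date.
Step 3 — counting 79 days from 26 October 2024 (when the breach is discovered) gives a deadline of 13 January 2025; done 12 January 2025 — timely.
Step 4 — 18 and 31 days from 12 January 2025 (when the final cure demand is issued) are 30 January 2025 and 12 February 2025 respectively; 3 February 2025 falls inside that range.
Step 5 — counting 106 days from 12 January 2025 (when the final cure demand is issued) gives a deadline of 28 April 2025; done 10 March 2025 — timely.
Step 6 — counting 7 days from 22 March 2025 (end of the 12-day comment period, which began when the dispute is referred to mediation on 10 March 2025) gives a deadline of 29 March 2025; 25 March 2025 is within that limit.
Step 7 — must wait 34 days from 24 April 2025 (end of the 30-day waiting period, which began when the mediation statement is delivered on 25 March 2025), so not before 28 May 2025; done 1 June 2025 — permitted.

Yes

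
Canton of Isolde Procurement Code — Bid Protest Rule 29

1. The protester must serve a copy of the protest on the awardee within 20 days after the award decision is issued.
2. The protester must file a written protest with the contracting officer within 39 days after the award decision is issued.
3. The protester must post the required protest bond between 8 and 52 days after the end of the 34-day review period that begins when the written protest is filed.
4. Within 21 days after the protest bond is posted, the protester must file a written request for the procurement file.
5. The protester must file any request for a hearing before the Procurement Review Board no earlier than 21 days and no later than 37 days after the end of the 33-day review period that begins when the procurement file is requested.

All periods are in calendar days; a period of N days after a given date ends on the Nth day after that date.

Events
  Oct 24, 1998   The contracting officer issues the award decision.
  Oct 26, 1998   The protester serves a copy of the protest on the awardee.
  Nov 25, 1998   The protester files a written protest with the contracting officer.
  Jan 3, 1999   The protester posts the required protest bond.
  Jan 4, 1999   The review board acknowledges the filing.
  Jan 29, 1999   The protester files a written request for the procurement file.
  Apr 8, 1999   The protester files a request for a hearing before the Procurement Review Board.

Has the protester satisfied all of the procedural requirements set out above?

No

(1) due by Oct 24, 1998 + 20 days = Nov 13, 1998; Oct 26, 1998 is within that limit.
(2) due by Oct 24, 1998 + 39 days = Dec 2, 1998; completed Nov 25, 1998, before the deadline.
(3) the permitted window runs from Dec 29, 1998 + 8 = Jan 6, 1999 to Dec 29, 1998 + 52 = Feb 19, 1999; done Jan 3, 1999 — 3 days before the window opened.
That is the first point of non-compliance.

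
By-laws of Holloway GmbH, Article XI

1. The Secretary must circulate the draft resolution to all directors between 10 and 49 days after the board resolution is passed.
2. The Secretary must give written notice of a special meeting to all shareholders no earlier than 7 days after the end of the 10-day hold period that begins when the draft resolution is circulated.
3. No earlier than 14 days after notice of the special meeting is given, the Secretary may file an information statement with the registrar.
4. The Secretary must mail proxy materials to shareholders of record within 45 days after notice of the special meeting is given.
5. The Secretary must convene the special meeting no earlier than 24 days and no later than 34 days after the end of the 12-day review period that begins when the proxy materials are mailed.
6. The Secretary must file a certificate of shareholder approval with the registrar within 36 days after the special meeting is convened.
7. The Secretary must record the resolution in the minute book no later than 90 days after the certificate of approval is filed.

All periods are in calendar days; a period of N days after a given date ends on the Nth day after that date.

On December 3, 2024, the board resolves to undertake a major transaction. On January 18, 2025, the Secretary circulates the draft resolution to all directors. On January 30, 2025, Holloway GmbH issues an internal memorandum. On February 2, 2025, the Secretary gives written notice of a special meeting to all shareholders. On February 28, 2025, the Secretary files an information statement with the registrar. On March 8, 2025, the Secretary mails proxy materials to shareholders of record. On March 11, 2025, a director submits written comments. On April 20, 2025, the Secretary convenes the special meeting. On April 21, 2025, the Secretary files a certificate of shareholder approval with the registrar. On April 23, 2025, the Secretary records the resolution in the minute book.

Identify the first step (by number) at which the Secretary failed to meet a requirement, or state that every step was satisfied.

Step 1 — 10 and 49 days from December 3, 2024 (when the board resolution is passed) are December 13, 2024 and January 21, 2025 respectively; January 18, 2025 falls inside that range.
Step 2 — must wait 7 days from January 28, 2025 (end of the 10-day hold period, which began when the draft resolution is circulated on January 18, 2025), so not before February 4, 2025; acted on February 2, 2025, 2 days prematurely.
That is the first point of non-compliance.

Step 2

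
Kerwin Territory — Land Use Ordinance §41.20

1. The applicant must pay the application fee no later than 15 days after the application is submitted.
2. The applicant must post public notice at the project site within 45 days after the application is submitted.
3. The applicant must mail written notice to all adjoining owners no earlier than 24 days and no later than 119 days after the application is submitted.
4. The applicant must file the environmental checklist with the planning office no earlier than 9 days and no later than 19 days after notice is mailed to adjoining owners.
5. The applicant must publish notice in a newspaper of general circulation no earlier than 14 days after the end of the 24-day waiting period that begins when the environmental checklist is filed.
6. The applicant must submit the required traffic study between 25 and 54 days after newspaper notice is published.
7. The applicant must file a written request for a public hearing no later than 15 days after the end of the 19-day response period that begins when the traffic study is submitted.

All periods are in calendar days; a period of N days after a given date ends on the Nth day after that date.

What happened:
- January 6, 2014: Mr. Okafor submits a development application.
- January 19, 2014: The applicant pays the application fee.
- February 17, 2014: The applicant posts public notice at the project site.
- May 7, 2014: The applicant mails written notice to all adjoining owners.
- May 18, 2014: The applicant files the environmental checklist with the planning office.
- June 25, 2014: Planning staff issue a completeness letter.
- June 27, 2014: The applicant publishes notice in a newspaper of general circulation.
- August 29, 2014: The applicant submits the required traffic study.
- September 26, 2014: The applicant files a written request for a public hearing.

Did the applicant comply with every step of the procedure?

No

(1) due by January 6, 2014 + 15 days = January 21, 2014; done January 19, 2014 — timely.
(2) due by January 6, 2014 + 45 days = February 20, 2014; completed February 17, 2014, before the deadline.
(3) the permitted window runs from January 6, 2014 + 24 = January 30, 2014 to January 6, 2014 + 119 = May 5, 2014; done May 7, 2014 — 2 days after the window closed.
The analysis stops there.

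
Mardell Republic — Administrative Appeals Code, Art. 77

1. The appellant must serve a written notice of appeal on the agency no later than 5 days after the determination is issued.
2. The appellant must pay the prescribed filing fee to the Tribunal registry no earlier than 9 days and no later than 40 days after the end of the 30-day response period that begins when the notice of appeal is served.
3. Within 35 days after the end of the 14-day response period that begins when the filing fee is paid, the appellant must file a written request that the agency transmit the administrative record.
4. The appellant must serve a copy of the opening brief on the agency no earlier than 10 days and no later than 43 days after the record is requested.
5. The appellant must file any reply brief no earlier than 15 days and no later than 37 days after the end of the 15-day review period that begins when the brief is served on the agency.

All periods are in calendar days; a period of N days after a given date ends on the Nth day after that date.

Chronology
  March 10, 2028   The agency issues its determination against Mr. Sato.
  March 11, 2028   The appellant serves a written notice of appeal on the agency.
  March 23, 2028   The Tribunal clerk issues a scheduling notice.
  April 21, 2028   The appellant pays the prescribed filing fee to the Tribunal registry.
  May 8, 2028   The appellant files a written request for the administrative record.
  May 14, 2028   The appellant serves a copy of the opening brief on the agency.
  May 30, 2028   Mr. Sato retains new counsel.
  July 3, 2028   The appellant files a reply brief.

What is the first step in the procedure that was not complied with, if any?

Step 4

(1) due by March 10, 2028 + 5 days = March 15, 2028; done March 11, 2028 — timely.
(2) the permitted window runs from April 10, 2028 + 9 = April 19, 2028 to April 10, 2028 + 40 = May 20, 2028; April 21, 2028 falls inside that range.
(3) due by May 5, 2028 + 35 days = June 9, 2028; completed May 8, 2028, before the deadline.
(4) the permitted window runs from May 8, 2028 + 10 = May 18, 2028 to May 8, 2028 + 43 = June 20, 2028; done May 14, 2028 — 4 days before the window opened.
The analysis stops there.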